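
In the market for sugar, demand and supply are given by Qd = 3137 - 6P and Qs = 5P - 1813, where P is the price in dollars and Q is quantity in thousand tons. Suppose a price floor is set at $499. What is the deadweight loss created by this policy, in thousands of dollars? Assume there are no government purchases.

Equilibrium: 3137 - 6P = 5P - 1813, so 4950 = 11P and P* = 450, Q* = 437.
Since 499 > 450, the floor is binding.
At P = 499: Qd = 3137 - 6·499 = 143 and Qs = 5·499 - 1813 = 682.
Quantity traded falls to 143. At Q = 143 the demand price is (3137 - 143)/6 = 499 and the supply price is (1813 + 143)/5 = 391.2.
Deadweight loss = ½ · (499 - 391.2) · (437 - 143) = ½ · 107.8 · 294 = 15846.6.

15846.6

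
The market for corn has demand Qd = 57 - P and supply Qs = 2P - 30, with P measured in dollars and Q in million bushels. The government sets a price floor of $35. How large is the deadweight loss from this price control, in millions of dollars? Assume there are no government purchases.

27

Setting quantity demanded equal to quantity supplied, 57 - P = 2P - 30, gives P* = 29 and Q* = 28.
Since 35 > 29, the floor is binding.
At P = 35: Qd = 57 - 35 = 22 and Qs = 2·35 - 30 = 40.
Quantity traded falls to 22. At Q = 22 the demand price is 57 - 22 = 35 and the supply price is (30 + 22)/2 = 26.
Deadweight loss = ½ · (35 - 26) · (28 - 22) = ½ · 9 · 6 = 27.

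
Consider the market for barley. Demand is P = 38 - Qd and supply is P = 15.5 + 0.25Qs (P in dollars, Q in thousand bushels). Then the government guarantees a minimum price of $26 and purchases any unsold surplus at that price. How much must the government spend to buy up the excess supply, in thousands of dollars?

780

Rearranging demand gives Qd = 38 - P; rearranging supply gives Qs = 4P - 62. Equilibrium: 38 - P = 4P - 62, so 100 = 5P and P* = 20, Q* = 18.
The floor of 26 is above the equilibrium price 20, so it binds.
At P = 26: Qd = 38 - 26 = 12 and Qs = 4·26 - 62 = 42.
Surplus = Qs - Qd = 30.
Government expenditure = surplus × support price = 30 × 26 = 780.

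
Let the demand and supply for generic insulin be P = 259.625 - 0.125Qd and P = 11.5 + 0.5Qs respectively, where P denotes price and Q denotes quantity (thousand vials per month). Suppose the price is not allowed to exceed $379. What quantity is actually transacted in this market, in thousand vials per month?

Rearranging demand gives Qd = 2077 - 8P; rearranging supply gives Qs = 2P - 23. Setting quantity demanded equal to quantity supplied, 2077 - 8P = 2P - 23, gives P* = 210 and Q* = 397.
Since 379 is above P* = 210, the ceiling does not bind and the free-market outcome prevails.

397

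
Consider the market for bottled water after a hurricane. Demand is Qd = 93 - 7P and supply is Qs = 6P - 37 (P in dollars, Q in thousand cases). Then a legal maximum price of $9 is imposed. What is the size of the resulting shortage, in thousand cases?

Without the control the market clears where 93 - 7P = 6P - 37, i.e. P* = 10 and Q* = 23.
Since 9 < 10, the ceiling is binding.
At P = 9: Qd = 93 - 7·9 = 30 and Qs = 6·9 - 37 = 17.
Shortage = Qd - Qs = 30 - 17 = 13.

13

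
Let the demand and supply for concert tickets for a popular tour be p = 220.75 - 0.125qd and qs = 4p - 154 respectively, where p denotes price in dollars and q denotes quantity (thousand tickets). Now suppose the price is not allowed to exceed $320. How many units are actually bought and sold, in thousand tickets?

486

Rearranging demand gives qd = 1766 - 8p. Without the control the market clears where 1766 - 8p = 4p - 154, i.e. p* = 160 and q* = 486.
The ceiling of 320 is above the equilibrium price 160, so it is not binding; the market clears at p* = 160, q* = 486.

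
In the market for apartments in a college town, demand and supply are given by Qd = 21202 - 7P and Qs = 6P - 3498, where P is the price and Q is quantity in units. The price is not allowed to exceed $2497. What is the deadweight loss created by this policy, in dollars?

Without the control the market clears where 21202 - 7P = 6P - 3498, i.e. P* = 1900 and Q* = 7902.
Since 2497 is above P* = 1900, the ceiling does not bind and the free-market outcome prevails.
Since the control does not bind, no trades are prevented and deadweight loss is zero.

0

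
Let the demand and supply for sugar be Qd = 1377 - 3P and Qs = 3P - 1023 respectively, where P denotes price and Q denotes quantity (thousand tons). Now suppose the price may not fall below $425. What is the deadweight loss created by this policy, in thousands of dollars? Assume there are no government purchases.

1875

In a free market, 1377 - 3P = 3P - 1023 gives the equilibrium P* = 400, Q* = 177.
The floor of 425 is above the equilibrium price 400, so it binds.
At P = 425: Qd = 1377 - 3·425 = 102 and Qs = 3·425 - 1023 = 252.
Quantity traded falls to 102. At Q = 102 the demand price is (1377 - 102)/3 = 425 and the supply price is (1023 + 102)/3 = 375.
Deadweight loss = ½ · (425 - 375) · (177 - 102) = ½ · 50 · 75 = 1875.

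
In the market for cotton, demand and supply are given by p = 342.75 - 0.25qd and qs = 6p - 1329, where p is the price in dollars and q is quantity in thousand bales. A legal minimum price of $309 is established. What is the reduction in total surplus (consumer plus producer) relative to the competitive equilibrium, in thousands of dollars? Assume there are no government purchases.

5070

Rearranging demand gives qd = 1371 - 4p. In a free market, 1371 - 4p = 6p - 1329 gives the equilibrium p* = 270, q* = 291.
Because the floor (309) lies above the market-clearing price, it is binding.
At p = 309: qd = 1371 - 4·309 = 135 and qs = 6·309 - 1329 = 525.
Quantity traded falls to 135. At q = 135 the demand price is (1371 - 135)/4 = 309 and the supply price is (1329 + 135)/6 = 244.
Deadweight loss = ½ · (309 - 244) · (291 - 135) = ½ · 65 · 156 = 5070.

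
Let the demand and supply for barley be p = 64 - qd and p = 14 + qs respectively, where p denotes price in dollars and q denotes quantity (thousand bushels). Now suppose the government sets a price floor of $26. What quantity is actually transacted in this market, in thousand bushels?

Rearranging demand gives qd = 64 - p; rearranging supply gives qs = p - 14. Without the control the market clears where 64 - p = p - 14, i.e. p* = 39 and q* = 25.
The floor of 26 is below the equilibrium price 39, so it is not binding; the market clears at p* = 39, q* = 25.

25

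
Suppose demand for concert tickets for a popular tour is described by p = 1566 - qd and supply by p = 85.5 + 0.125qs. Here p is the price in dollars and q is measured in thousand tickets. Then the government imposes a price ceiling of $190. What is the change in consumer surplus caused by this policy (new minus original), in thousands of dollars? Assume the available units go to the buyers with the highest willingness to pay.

-65040

Rearranging demand gives qd = 1566 - p; rearranging supply gives qs = 8p - 684. In a free market, 1566 - p = 8p - 684 gives the equilibrium p* = 250, q* = 1316.
Since 190 < 250, the ceiling is binding.
At p = 190: qd = 1566 - 190 = 1376 and qs = 8·190 - 684 = 836.
Consumer surplus without the control is ½ · (1566 - 250) · 1316 = 865928.
With the ceiling, 836 units are sold at 190 (assume they go to the highest-value buyers). The demand price at q = 836 is 730, so CS = ½ · [(1566 - 190) + (730 - 190)] · 836 = 800888.
Change in consumer surplus = 800888 - 865928 = -65040.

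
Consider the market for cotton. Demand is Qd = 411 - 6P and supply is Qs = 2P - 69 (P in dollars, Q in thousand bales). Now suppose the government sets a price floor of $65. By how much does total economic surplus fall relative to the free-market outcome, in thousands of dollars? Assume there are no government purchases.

300

Equilibrium: 411 - 6P = 2P - 69, so 480 = 8P and P* = 60, Q* = 51.
The floor of 65 is above the equilibrium price 60, so it binds.
At P = 65: Qd = 411 - 6·65 = 21 and Qs = 2·65 - 69 = 61.
Quantity traded falls to 21. At Q = 21 the demand price is (411 - 21)/6 = 65 and the supply price is (69 + 21)/2 = 45.
Deadweight loss = ½ · (65 - 45) · (51 - 21) = ½ · 20 · 30 = 300.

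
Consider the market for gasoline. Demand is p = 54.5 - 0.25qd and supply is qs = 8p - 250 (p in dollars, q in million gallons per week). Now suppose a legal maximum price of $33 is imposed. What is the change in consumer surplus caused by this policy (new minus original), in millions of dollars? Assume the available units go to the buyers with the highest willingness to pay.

-204

Rearranging demand gives qd = 218 - 4p. Setting quantity demanded equal to quantity supplied, 218 - 4p = 8p - 250, gives p* = 39 and q* = 62.
Because the ceiling (33) lies below the market-clearing price, it is binding.
At p = 33: qd = 218 - 4·33 = 86 and qs = 8·33 - 250 = 14.
Consumer surplus without the control is ½ · (54.5 - 39) · 62 = 480.5.
With the ceiling, 14 units are sold at 33 (assume they go to the highest-value buyers). The demand price at q = 14 is 51, so CS = ½ · [(54.5 - 33) + (51 - 33)] · 14 = 276.5.
Change in consumer surplus = 276.5 - 480.5 = -204.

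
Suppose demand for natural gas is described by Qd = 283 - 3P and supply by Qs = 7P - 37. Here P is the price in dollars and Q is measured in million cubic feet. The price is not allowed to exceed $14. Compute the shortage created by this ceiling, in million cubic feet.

180

In a free market, 283 - 3P = 7P - 37 gives the equilibrium P* = 32, Q* = 187.
Since 14 < 32, the ceiling is binding.
At P = 14: Qd = 283 - 3·14 = 241 and Qs = 7·14 - 37 = 61.
Shortage = Qd - Qs = 241 - 61 = 180.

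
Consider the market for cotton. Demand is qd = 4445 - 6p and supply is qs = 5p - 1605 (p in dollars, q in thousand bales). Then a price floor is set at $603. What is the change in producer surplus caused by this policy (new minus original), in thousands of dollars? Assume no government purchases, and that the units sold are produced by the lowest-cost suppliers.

Equilibrium: 4445 - 6p = 5p - 1605, so 6050 = 11p and p* = 550, q* = 1145.
The floor of 603 is above the equilibrium price 550, so it binds.
At p = 603: qd = 4445 - 6·603 = 827 and qs = 5·603 - 1605 = 1410.
Producer surplus without the control is ½ · (550 - 321) · 1145 = 131102.5.
With the floor, 827 units are sold at 603. The supply price at q = 827 is 486.4, so PS = ½ · [(603 - 321) + (603 - 486.4)] · 827 = 164821.1.
Change in producer surplus = 164821.1 - 131102.5 = 33718.6.

33718.6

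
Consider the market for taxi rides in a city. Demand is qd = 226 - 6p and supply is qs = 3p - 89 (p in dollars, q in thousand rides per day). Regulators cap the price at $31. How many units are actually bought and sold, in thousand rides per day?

In a free market, 226 - 6p = 3p - 89 gives the equilibrium p* = 35, q* = 16.
Because the ceiling (31) lies below the market-clearing price, it is binding.
At p = 31: qd = 226 - 6·31 = 40 and qs = 3·31 - 89 = 4.
The quantity actually transacted is the short side, supply: 4.

4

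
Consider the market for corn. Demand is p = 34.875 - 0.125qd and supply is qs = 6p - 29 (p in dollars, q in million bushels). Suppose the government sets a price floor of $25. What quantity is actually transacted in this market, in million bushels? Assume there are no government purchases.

Rearranging demand gives qd = 279 - 8p. Equilibrium: 279 - 8p = 6p - 29, so 308 = 14p and p* = 22, q* = 103.
Since 25 > 22, the floor is binding.
At p = 25: qd = 279 - 8·25 = 79 and qs = 6·25 - 29 = 121.
The quantity actually transacted is the short side, demand: 79.

79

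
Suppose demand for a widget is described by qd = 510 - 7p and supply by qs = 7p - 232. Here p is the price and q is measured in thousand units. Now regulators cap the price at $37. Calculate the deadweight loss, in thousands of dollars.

In a free market, 510 - 7p = 7p - 232 gives the equilibrium p* = 53, q* = 139.
The ceiling of 37 is below the equilibrium price 53, so it binds.
At p = 37: qd = 510 - 7·37 = 251 and qs = 7·37 - 232 = 27.
Quantity traded falls to 27. At q = 27 the demand price is (510 - 27)/7 = 69 and the supply price is (232 + 27)/7 = 37.
Deadweight loss = ½ · (69 - 37) · (139 - 27) = ½ · 32 · 112 = 1792.

1792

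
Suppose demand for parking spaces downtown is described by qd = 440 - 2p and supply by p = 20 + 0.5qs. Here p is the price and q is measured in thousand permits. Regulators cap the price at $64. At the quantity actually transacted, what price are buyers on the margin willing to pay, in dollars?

Rearranging supply gives qs = 2p - 40. Setting quantity demanded equal to quantity supplied, 440 - 2p = 2p - 40, gives p* = 120 and q* = 200.
The ceiling of 64 is below the equilibrium price 120, so it binds.
At p = 64: qd = 440 - 2·64 = 312 and qs = 2·64 - 40 = 88.
Only 88 units reach the market. On the demand curve, the marginal buyer's willingness to pay at q = 88 is (440 - 88)/2 = 176.

176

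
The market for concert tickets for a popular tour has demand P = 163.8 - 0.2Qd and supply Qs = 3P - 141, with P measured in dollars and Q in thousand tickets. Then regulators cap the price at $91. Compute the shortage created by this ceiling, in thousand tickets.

Rearranging demand gives Qd = 819 - 5P. In a free market, 819 - 5P = 3P - 141 gives the equilibrium P* = 120, Q* = 219.
Since 91 < 120, the ceiling is binding.
At P = 91: Qd = 819 - 5·91 = 364 and Qs = 3·91 - 141 = 132.
Shortage = Qd - Qs = 364 - 132 = 232.

232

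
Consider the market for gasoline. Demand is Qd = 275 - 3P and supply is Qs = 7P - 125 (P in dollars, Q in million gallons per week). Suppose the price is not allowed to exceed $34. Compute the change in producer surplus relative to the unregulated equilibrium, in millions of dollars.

-804

In a free market, 275 - 3P = 7P - 125 gives the equilibrium P* = 40, Q* = 155.
Because the ceiling (34) lies below the market-clearing price, it is binding.
At P = 34: Qd = 275 - 3·34 = 173 and Qs = 7·34 - 125 = 113.
Producer surplus without the control is ½ · (40 - 125/7) · 155 = 24025/14.
With the ceiling, producers sell 113 units at 34, so PS = ½ · (34 - 125/7) · 113 = 12769/14.
Change in producer surplus = 12769/14 - 24025/14 = -804.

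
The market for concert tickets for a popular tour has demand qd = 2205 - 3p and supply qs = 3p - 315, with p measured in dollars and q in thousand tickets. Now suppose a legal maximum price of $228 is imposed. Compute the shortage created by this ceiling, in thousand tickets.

Setting quantity demanded equal to quantity supplied, 2205 - 3p = 3p - 315, gives p* = 420 and q* = 945.
Because the ceiling (228) lies below the market-clearing price, it is binding.
At p = 228: qd = 2205 - 3·228 = 1521 and qs = 3·228 - 315 = 369.
Shortage = qd - qs = 1521 - 369 = 1152.

1152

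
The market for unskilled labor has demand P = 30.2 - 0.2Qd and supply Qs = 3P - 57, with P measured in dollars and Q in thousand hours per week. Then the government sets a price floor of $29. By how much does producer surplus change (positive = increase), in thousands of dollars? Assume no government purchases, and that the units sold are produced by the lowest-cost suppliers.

Rearranging demand gives Qd = 151 - 5P. Without the control the market clears where 151 - 5P = 3P - 57, i.e. P* = 26 and Q* = 21.
Since 29 > 26, the floor is binding.
At P = 29: Qd = 151 - 5·29 = 6 and Qs = 3·29 - 57 = 30.
Producer surplus without the control is ½ · (26 - 19) · 21 = 73.5.
With the floor, 6 units are sold at 29. The supply price at Q = 6 is 21, so PS = ½ · [(29 - 19) + (29 - 21)] · 6 = 54.
Change in producer surplus = 54 - 73.5 = -19.5.

-19.5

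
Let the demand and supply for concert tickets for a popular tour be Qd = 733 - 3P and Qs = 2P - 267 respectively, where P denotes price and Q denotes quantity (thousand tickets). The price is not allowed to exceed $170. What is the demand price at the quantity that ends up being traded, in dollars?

Equilibrium: 733 - 3P = 2P - 267, so 1000 = 5P and P* = 200, Q* = 133.
Because the ceiling (170) lies below the market-clearing price, it is binding.
At P = 170: Qd = 733 - 3·170 = 223 and Qs = 2·170 - 267 = 73.
Only 73 units reach the market. On the demand curve, the marginal buyer's willingness to pay at Q = 73 is (733 - 73)/3 = 220.

220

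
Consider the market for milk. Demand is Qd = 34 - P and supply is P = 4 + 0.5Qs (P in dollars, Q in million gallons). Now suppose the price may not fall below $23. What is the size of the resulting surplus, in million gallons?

Rearranging supply gives Qs = 2P - 8. Setting quantity demanded equal to quantity supplied, 34 - P = 2P - 8, gives P* = 14 and Q* = 20.
Because the floor (23) lies above the market-clearing price, it is binding.
At P = 23: Qd = 34 - 23 = 11 and Qs = 2·23 - 8 = 38.
Surplus = Qs - Qd = 38 - 11 = 27.

27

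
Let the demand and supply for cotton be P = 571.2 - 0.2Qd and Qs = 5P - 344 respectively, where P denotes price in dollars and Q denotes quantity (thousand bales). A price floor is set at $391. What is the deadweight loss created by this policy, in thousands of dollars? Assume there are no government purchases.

25205

Rearranging demand gives Qd = 2856 - 5P. Equilibrium: 2856 - 5P = 5P - 344, so 3200 = 10P and P* = 320, Q* = 1256.
Because the floor (391) lies above the market-clearing price, it is binding.
At P = 391: Qd = 2856 - 5·391 = 901 and Qs = 5·391 - 344 = 1611.
Quantity traded falls to 901. At Q = 901 the demand price is (2856 - 901)/5 = 391 and the supply price is (344 + 901)/5 = 249.
Deadweight loss = ½ · (391 - 249) · (1256 - 901) = ½ · 142 · 355 = 25205.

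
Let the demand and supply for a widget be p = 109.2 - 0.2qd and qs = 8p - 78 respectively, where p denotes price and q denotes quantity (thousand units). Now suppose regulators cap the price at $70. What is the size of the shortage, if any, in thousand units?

0

Rearranging demand gives qd = 546 - 5p. Without the control the market clears where 546 - 5p = 8p - 78, i.e. p* = 48 and q* = 306.
Since 70 is above p* = 48, the ceiling does not bind and the free-market outcome prevails.
Since the control does not bind, there is no shortage.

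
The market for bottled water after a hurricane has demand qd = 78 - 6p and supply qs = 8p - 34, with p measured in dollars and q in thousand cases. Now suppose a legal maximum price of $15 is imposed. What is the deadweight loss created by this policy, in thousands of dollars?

0

Without the control the market clears where 78 - 6p = 8p - 34, i.e. p* = 8 and q* = 30.
The ceiling of 15 is above the equilibrium price 8, so it is not binding; the market clears at p* = 8, q* = 30.
Since the control does not bind, no trades are prevented and deadweight loss is zero.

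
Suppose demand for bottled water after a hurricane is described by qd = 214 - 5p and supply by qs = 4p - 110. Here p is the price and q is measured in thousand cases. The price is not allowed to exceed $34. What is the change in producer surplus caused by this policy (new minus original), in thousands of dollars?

-60

Setting quantity demanded equal to quantity supplied, 214 - 5p = 4p - 110, gives p* = 36 and q* = 34.
Since 34 < 36, the ceiling is binding.
At p = 34: qd = 214 - 5·34 = 44 and qs = 4·34 - 110 = 26.
Producer surplus without the control is ½ · (36 - 27.5) · 34 = 144.5.
With the ceiling, producers sell 26 units at 34, so PS = ½ · (34 - 27.5) · 26 = 84.5.
Change in producer surplus = 84.5 - 144.5 = -60.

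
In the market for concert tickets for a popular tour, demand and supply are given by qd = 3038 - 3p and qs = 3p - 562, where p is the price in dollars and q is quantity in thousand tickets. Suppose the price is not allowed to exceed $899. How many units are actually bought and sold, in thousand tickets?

1238

Equilibrium: 3038 - 3p = 3p - 562, so 3600 = 6p and p* = 600, q* = 1238.
Since 899 is above p* = 600, the ceiling does not bind and the free-market outcome prevails.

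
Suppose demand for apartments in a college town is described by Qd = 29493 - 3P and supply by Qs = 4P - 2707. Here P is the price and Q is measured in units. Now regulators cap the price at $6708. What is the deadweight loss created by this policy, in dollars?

Setting quantity demanded equal to quantity supplied, 29493 - 3P = 4P - 2707, gives P* = 4600 and Q* = 15693.
Since 6708 is above P* = 4600, the ceiling does not bind and the free-market outcome prevails.
Since the control does not bind, no trades are prevented and deadweight loss is zero.

0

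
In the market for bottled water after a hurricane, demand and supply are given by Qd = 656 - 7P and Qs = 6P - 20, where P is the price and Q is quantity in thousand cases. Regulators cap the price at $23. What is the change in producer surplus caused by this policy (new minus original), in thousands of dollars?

-5945

Equilibrium: 656 - 7P = 6P - 20, so 676 = 13P and P* = 52, Q* = 292.
The ceiling of 23 is below the equilibrium price 52, so it binds.
At P = 23: Qd = 656 - 7·23 = 495 and Qs = 6·23 - 20 = 118.
Producer surplus without the control is ½ · (52 - 10/3) · 292 = 21316/3.
With the ceiling, producers sell 118 units at 23, so PS = ½ · (23 - 10/3) · 118 = 3481/3.
Change in producer surplus = 3481/3 - 21316/3 = -5945.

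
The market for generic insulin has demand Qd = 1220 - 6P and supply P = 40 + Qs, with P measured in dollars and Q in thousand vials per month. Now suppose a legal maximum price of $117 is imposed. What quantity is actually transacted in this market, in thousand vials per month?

Rearranging supply gives Qs = P - 40. Without the control the market clears where 1220 - 6P = P - 40, i.e. P* = 180 and Q* = 140.
The ceiling of 117 is below the equilibrium price 180, so it binds.
At P = 117: Qd = 1220 - 6·117 = 518 and Qs = 117 - 40 = 77.
The quantity actually transacted is the short side, supply: 77.

77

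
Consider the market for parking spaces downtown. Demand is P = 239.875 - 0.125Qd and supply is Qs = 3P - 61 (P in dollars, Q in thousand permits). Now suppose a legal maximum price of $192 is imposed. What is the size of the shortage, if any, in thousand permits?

Rearranging demand gives Qd = 1919 - 8P. In a free market, 1919 - 8P = 3P - 61 gives the equilibrium P* = 180, Q* = 479.
The ceiling of 192 is above the equilibrium price 180, so it is not binding; the market clears at P* = 180, Q* = 479.
Since the control does not bind, there is no shortage.

0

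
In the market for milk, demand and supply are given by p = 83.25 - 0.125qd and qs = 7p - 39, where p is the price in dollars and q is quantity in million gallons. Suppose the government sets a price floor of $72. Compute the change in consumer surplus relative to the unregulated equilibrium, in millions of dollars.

-4750

Rearranging demand gives qd = 666 - 8p. Setting quantity demanded equal to quantity supplied, 666 - 8p = 7p - 39, gives p* = 47 and q* = 290.
Since 72 > 47, the floor is binding.
At p = 72: qd = 666 - 8·72 = 90 and qs = 7·72 - 39 = 465.
Consumer surplus without the control is ½ · (83.25 - 47) · 290 = 5256.25.
With the floor, consumers buy 90 units at 72, so CS = ½ · (83.25 - 72) · 90 = 506.25.
Change in consumer surplus = 506.25 - 5256.25 = -4750.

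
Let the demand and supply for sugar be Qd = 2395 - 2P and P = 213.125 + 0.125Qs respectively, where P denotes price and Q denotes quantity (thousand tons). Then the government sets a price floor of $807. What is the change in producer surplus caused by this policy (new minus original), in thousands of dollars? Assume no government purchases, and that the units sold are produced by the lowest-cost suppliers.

270654.75

Rearranging supply gives Qs = 8P - 1705. Setting quantity demanded equal to quantity supplied, 2395 - 2P = 8P - 1705, gives P* = 410 and Q* = 1575.
Because the floor (807) lies above the market-clearing price, it is binding.
At P = 807: Qd = 2395 - 2·807 = 781 and Qs = 8·807 - 1705 = 4751.
Producer surplus without the control is ½ · (410 - 213.125) · 1575 = 155039.0625.
With the floor, 781 units are sold at 807. The supply price at Q = 781 is 310.75, so PS = ½ · [(807 - 213.125) + (807 - 310.75)] · 781 = 425693.8125.
Change in producer surplus = 425693.8125 - 155039.0625 = 270654.75.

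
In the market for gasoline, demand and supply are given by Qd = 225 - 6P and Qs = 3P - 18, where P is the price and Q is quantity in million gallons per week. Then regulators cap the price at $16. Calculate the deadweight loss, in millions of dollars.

In a free market, 225 - 6P = 3P - 18 gives the equilibrium P* = 27, Q* = 63.
Because the ceiling (16) lies below the market-clearing price, it is binding.
At P = 16: Qd = 225 - 6·16 = 129 and Qs = 3·16 - 18 = 30.
Quantity traded falls to 30. At Q = 30 the demand price is (225 - 30)/6 = 32.5 and the supply price is (18 + 30)/3 = 16.
Deadweight loss = ½ · (32.5 - 16) · (63 - 30) = ½ · 16.5 · 33 = 272.25.

272.25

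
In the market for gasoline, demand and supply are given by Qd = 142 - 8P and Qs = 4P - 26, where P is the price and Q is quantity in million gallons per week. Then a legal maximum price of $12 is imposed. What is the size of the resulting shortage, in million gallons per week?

24

Setting quantity demanded equal to quantity supplied, 142 - 8P = 4P - 26, gives P* = 14 and Q* = 30.
Because the ceiling (12) lies below the market-clearing price, it is binding.
At P = 12: Qd = 142 - 8·12 = 46 and Qs = 4·12 - 26 = 22.
Shortage = Qd - Qs = 46 - 22 = 24.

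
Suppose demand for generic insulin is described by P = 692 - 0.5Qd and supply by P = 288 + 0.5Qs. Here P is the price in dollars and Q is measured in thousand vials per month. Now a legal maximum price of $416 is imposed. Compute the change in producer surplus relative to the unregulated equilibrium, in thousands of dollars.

Rearranging demand gives Qd = 1384 - 2P; rearranging supply gives Qs = 2P - 576. Setting quantity demanded equal to quantity supplied, 1384 - 2P = 2P - 576, gives P* = 490 and Q* = 404.
The ceiling of 416 is below the equilibrium price 490, so it binds.
At P = 416: Qd = 1384 - 2·416 = 552 and Qs = 2·416 - 576 = 256.
Producer surplus without the control is ½ · (490 - 288) · 404 = 40804.
With the ceiling, producers sell 256 units at 416, so PS = ½ · (416 - 288) · 256 = 16384.
Change in producer surplus = 16384 - 40804 = -24420.

-24420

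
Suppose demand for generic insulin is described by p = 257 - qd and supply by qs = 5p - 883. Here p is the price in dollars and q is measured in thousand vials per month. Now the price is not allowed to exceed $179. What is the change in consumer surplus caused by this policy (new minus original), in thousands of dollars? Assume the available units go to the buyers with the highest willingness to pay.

Rearranging demand gives qd = 257 - p. Setting quantity demanded equal to quantity supplied, 257 - p = 5p - 883, gives p* = 190 and q* = 67.
The ceiling of 179 is below the equilibrium price 190, so it binds.
At p = 179: qd = 257 - 179 = 78 and qs = 5·179 - 883 = 12.
Consumer surplus without the control is ½ · (257 - 190) · 67 = 2244.5.
With the ceiling, 12 units are sold at 179 (assume they go to the highest-value buyers). The demand price at q = 12 is 245, so CS = ½ · [(257 - 179) + (245 - 179)] · 12 = 864.
Change in consumer surplus = 864 - 2244.5 = -1380.5.

-1380.5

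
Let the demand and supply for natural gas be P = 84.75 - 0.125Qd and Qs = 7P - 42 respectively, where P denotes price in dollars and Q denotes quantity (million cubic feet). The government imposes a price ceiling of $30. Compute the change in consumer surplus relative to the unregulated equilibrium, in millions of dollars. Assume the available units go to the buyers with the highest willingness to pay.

2031.75

Rearranging demand gives Qd = 678 - 8P. Without the control the market clears where 678 - 8P = 7P - 42, i.e. P* = 48 and Q* = 294.
Since 30 < 48, the ceiling is binding.
At P = 30: Qd = 678 - 8·30 = 438 and Qs = 7·30 - 42 = 168.
Consumer surplus without the control is ½ · (84.75 - 48) · 294 = 5402.25.
With the ceiling, 168 units are sold at 30 (assume they go to the highest-value buyers). The demand price at Q = 168 is 63.75, so CS = ½ · [(84.75 - 30) + (63.75 - 30)] · 168 = 7434.
Change in consumer surplus = 7434 - 5402.25 = 2031.75.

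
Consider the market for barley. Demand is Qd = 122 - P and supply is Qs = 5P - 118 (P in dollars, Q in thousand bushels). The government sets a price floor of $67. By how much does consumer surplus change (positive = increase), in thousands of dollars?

-1849.5

In a free market, 122 - P = 5P - 118 gives the equilibrium P* = 40, Q* = 82.
Since 67 > 40, the floor is binding.
At P = 67: Qd = 122 - 67 = 55 and Qs = 5·67 - 118 = 217.
Consumer surplus without the control is ½ · (122 - 40) · 82 = 3362.
With the floor, consumers buy 55 units at 67, so CS = ½ · (122 - 67) · 55 = 1512.5.
Change in consumer surplus = 1512.5 - 3362 = -1849.5.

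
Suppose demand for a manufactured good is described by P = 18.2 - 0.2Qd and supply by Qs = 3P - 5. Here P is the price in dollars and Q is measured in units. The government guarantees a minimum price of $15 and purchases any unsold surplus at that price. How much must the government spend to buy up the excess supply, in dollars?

Rearranging demand gives Qd = 91 - 5P. Without the control the market clears where 91 - 5P = 3P - 5, i.e. P* = 12 and Q* = 31.
The floor of 15 is above the equilibrium price 12, so it binds.
At P = 15: Qd = 91 - 5·15 = 16 and Qs = 3·15 - 5 = 40.
Surplus = Qs - Qd = 24.
Government expenditure = surplus × support price = 24 × 15 = 360.

360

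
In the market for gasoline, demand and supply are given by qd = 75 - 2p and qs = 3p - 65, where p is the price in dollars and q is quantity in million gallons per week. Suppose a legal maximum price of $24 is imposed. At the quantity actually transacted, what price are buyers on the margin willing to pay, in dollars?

34

Equilibrium: 75 - 2p = 3p - 65, so 140 = 5p and p* = 28, q* = 19.
The ceiling of 24 is below the equilibrium price 28, so it binds.
At p = 24: qd = 75 - 2·24 = 27 and qs = 3·24 - 65 = 7.
Only 7 units reach the market. On the demand curve, the marginal buyer's willingness to pay at q = 7 is (75 - 7)/2 = 34.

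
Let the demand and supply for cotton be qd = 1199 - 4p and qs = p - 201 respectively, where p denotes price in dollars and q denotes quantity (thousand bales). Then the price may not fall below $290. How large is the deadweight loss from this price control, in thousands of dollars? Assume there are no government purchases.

Without the control the market clears where 1199 - 4p = p - 201, i.e. p* = 280 and q* = 79.
The floor of 290 is above the equilibrium price 280, so it binds.
At p = 290: qd = 1199 - 4·290 = 39 and qs = 290 - 201 = 89.
Quantity traded falls to 39. At q = 39 the demand price is (1199 - 39)/4 = 290 and the supply price is 201 + 39 = 240.
Deadweight loss = ½ · (290 - 240) · (79 - 39) = ½ · 50 · 40 = 1000.

1000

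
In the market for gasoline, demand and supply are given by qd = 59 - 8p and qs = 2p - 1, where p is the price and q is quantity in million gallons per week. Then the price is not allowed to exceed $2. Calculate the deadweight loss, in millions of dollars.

20

In a free market, 59 - 8p = 2p - 1 gives the equilibrium p* = 6, q* = 11.
Because the ceiling (2) lies below the market-clearing price, it is binding.
At p = 2: qd = 59 - 8·2 = 43 and qs = 2·2 - 1 = 3.
Quantity traded falls to 3. At q = 3 the demand price is (59 - 3)/8 = 7 and the supply price is (1 + 3)/2 = 2.
Deadweight loss = ½ · (7 - 2) · (11 - 3) = ½ · 5 · 8 = 20.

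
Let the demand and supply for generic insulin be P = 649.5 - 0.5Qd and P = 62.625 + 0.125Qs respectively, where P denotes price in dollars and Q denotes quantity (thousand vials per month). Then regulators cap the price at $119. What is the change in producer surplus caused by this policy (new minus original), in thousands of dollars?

-42395

Rearranging demand gives Qd = 1299 - 2P; rearranging supply gives Qs = 8P - 501. Equilibrium: 1299 - 2P = 8P - 501, so 1800 = 10P and P* = 180, Q* = 939.
Because the ceiling (119) lies below the market-clearing price, it is binding.
At P = 119: Qd = 1299 - 2·119 = 1061 and Qs = 8·119 - 501 = 451.
Producer surplus without the control is ½ · (180 - 62.625) · 939 = 55107.5625.
With the ceiling, producers sell 451 units at 119, so PS = ½ · (119 - 62.625) · 451 = 12712.5625.
Change in producer surplus = 12712.5625 - 55107.5625 = -42395.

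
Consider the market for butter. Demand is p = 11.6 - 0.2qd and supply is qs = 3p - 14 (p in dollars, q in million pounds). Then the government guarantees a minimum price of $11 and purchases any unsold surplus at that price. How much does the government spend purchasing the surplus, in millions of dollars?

176

Rearranging demand gives qd = 58 - 5p. In a free market, 58 - 5p = 3p - 14 gives the equilibrium p* = 9, q* = 13.
Since 11 > 9, the floor is binding.
At p = 11: qd = 58 - 5·11 = 3 and qs = 3·11 - 14 = 19.
Surplus = qs - qd = 16.
Government expenditure = surplus × support price = 16 × 11 = 176.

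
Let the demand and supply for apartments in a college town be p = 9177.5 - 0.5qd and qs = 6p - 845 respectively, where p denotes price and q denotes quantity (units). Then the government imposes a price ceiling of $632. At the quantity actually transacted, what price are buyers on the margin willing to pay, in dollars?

7704

Rearranging demand gives qd = 18355 - 2p. Equilibrium: 18355 - 2p = 6p - 845, so 19200 = 8p and p* = 2400, q* = 13555.
Because the ceiling (632) lies below the market-clearing price, it is binding.
At p = 632: qd = 18355 - 2·632 = 17091 and qs = 6·632 - 845 = 2947.
Only 2947 units reach the market. On the demand curve, the marginal buyer's willingness to pay at q = 2947 is (18355 - 2947)/2 = 7704.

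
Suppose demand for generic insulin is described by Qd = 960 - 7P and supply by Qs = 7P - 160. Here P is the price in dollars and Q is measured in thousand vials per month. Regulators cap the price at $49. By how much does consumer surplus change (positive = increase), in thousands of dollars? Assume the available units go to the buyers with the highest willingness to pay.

2309.5

Setting quantity demanded equal to quantity supplied, 960 - 7P = 7P - 160, gives P* = 80 and Q* = 400.
Because the ceiling (49) lies below the market-clearing price, it is binding.
At P = 49: Qd = 960 - 7·49 = 617 and Qs = 7·49 - 160 = 183.
Consumer surplus without the control is ½ · (960/7 - 80) · 400 = 80000/7.
With the ceiling, 183 units are sold at 49 (assume they go to the highest-value buyers). The demand price at Q = 183 is 111, so CS = ½ · [(960/7 - 49) + (111 - 49)] · 183 = 192333/14.
Change in consumer surplus = 192333/14 - 80000/7 = 2309.5.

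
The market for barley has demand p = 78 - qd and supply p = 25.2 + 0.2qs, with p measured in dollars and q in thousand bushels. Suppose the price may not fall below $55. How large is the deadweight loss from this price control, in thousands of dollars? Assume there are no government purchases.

Rearranging demand gives qd = 78 - p; rearranging supply gives qs = 5p - 126. Setting quantity demanded equal to quantity supplied, 78 - p = 5p - 126, gives p* = 34 and q* = 44.
Since 55 > 34, the floor is binding.
At p = 55: qd = 78 - 55 = 23 and qs = 5·55 - 126 = 149.
Quantity traded falls to 23. At q = 23 the demand price is 78 - 23 = 55 and the supply price is (126 + 23)/5 = 29.8.
Deadweight loss = ½ · (55 - 29.8) · (44 - 23) = ½ · 25.2 · 21 = 264.6.

264.6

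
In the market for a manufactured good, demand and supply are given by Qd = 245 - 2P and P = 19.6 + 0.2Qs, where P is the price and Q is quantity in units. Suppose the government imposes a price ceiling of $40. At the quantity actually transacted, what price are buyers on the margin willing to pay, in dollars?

71.5

Rearranging supply gives Qs = 5P - 98. Setting quantity demanded equal to quantity supplied, 245 - 2P = 5P - 98, gives P* = 49 and Q* = 147.
The ceiling of 40 is below the equilibrium price 49, so it binds.
At P = 40: Qd = 245 - 2·40 = 165 and Qs = 5·40 - 98 = 102.
Only 102 units reach the market. On the demand curve, the marginal buyer's willingness to pay at Q = 102 is (245 - 102)/2 = 71.5.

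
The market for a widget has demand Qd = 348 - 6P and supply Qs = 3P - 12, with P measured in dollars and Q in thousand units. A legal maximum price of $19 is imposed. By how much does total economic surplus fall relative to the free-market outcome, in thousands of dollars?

992.25

Without the control the market clears where 348 - 6P = 3P - 12, i.e. P* = 40 and Q* = 108.
The ceiling of 19 is below the equilibrium price 40, so it binds.
At P = 19: Qd = 348 - 6·19 = 234 and Qs = 3·19 - 12 = 45.
Quantity traded falls to 45. At Q = 45 the demand price is (348 - 45)/6 = 50.5 and the supply price is (12 + 45)/3 = 19.
Deadweight loss = ½ · (50.5 - 19) · (108 - 45) = ½ · 31.5 · 63 = 992.25.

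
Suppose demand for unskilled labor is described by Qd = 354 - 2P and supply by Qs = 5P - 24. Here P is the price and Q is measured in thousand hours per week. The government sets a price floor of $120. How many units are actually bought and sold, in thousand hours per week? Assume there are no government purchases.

Equilibrium: 354 - 2P = 5P - 24, so 378 = 7P and P* = 54, Q* = 246.
The floor of 120 is above the equilibrium price 54, so it binds.
At P = 120: Qd = 354 - 2·120 = 114 and Qs = 5·120 - 24 = 576.
The quantity actually transacted is the short side, demand: 114.

114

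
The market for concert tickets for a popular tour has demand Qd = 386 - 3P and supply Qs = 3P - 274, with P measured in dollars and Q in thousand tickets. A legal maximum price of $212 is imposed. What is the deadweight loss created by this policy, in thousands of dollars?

Equilibrium: 386 - 3P = 3P - 274, so 660 = 6P and P* = 110, Q* = 56.
The ceiling of 212 is above the equilibrium price 110, so it is not binding; the market clears at P* = 110, Q* = 56.
Since the control does not bind, no trades are prevented and deadweight loss is zero.

0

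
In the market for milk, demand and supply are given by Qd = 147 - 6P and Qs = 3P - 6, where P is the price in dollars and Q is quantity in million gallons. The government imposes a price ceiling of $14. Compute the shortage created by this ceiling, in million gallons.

Equilibrium: 147 - 6P = 3P - 6, so 153 = 9P and P* = 17, Q* = 45.
The ceiling of 14 is below the equilibrium price 17, so it binds.
At P = 14: Qd = 147 - 6·14 = 63 and Qs = 3·14 - 6 = 36.
Shortage = Qd - Qs = 63 - 36 = 27.

27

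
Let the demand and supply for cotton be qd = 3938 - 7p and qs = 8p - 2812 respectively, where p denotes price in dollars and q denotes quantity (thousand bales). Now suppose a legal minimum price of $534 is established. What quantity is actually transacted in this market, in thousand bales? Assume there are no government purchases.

Without the control the market clears where 3938 - 7p = 8p - 2812, i.e. p* = 450 and q* = 788.
Because the floor (534) lies above the market-clearing price, it is binding.
At p = 534: qd = 3938 - 7·534 = 200 and qs = 8·534 - 2812 = 1460.
The quantity actually transacted is the short side, demand: 200.

200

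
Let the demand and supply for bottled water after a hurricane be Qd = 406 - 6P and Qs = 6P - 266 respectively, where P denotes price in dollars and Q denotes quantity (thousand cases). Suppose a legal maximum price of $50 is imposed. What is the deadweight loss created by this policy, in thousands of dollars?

Equilibrium: 406 - 6P = 6P - 266, so 672 = 12P and P* = 56, Q* = 70.
The ceiling of 50 is below the equilibrium price 56, so it binds.
At P = 50: Qd = 406 - 6·50 = 106 and Qs = 6·50 - 266 = 34.
Quantity traded falls to 34. At Q = 34 the demand price is (406 - 34)/6 = 62 and the supply price is (266 + 34)/6 = 50.
Deadweight loss = ½ · (62 - 50) · (70 - 34) = ½ · 12 · 36 = 216.

216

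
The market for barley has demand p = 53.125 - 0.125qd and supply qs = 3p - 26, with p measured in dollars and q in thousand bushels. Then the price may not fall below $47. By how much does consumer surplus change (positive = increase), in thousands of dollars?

Rearranging demand gives qd = 425 - 8p. Setting quantity demanded equal to quantity supplied, 425 - 8p = 3p - 26, gives p* = 41 and q* = 97.
Because the floor (47) lies above the market-clearing price, it is binding.
At p = 47: qd = 425 - 8·47 = 49 and qs = 3·47 - 26 = 115.
Consumer surplus without the control is ½ · (53.125 - 41) · 97 = 588.0625.
With the floor, consumers buy 49 units at 47, so CS = ½ · (53.125 - 47) · 49 = 150.0625.
Change in consumer surplus = 150.0625 - 588.0625 = -438.

-438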